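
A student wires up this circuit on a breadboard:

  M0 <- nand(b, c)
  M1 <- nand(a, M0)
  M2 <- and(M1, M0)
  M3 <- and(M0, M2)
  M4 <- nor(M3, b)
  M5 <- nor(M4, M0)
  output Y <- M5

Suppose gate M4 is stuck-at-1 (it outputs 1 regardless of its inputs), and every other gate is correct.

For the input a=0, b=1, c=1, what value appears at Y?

0

Propagate with M4 forced: M0=0, M1=1, M2=0, M3=0, M4=1 [stuck-at-1], M5=0.
So Y = 0. (Without the fault it would be 1.)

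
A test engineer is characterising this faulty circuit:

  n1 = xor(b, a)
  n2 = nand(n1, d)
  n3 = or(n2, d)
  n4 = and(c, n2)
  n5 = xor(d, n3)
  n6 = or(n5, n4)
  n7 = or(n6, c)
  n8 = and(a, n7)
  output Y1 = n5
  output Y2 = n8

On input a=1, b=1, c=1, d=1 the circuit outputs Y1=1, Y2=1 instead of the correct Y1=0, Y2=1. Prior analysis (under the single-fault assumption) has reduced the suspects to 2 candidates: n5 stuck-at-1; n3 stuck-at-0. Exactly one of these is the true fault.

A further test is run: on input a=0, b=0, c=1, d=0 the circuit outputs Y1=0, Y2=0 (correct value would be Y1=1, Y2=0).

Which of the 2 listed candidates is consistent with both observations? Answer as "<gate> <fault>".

n3 stuck-at-0

Evaluate each candidate on input a=0, b=0, c=1, d=0:
  n5 stuck-at-1: n1=0, n2=1, n3=1, n4=1, n5=1 [stuck-at-1], n6=1, n7=1, n8=0 → Y1=1, Y2=0 — eliminated
  n3 stuck-at-0: n1=0, n2=1, n3=0 [stuck-at-0], n4=1, n5=0, n6=1, n7=1, n8=0 → Y1=0, Y2=0 — matches
Only n3 stuck-at-0 reproduces the observed Y1=0, Y2=0.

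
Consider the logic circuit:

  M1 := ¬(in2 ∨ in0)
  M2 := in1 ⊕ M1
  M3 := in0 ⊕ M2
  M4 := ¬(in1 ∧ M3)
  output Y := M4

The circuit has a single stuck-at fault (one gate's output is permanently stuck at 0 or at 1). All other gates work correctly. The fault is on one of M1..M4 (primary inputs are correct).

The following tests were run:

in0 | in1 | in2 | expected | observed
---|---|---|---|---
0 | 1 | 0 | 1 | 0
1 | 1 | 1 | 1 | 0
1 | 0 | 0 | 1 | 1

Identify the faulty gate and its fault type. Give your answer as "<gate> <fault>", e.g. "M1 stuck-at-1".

Fault-free values for test 1 (in0=0, in1=1, in2=0): M1=1, M2=0, M3=0, M4=1, giving Y=1. Observed 0.
Test 1: faults giving observed 0 are {M1 stuck-at-0, M2 stuck-at-1, M3 stuck-at-1, M4 stuck-at-0}.
Test 2 (in0=1, in1=1, in2=1): fault-free M1=0, M2=1, M3=0, M4=1 → 1; observed 0. Eliminates M1 stuck-at-0, M2 stuck-at-1.
Test 3 (in0=1, in1=0, in2=0): fault-free M1=0, M2=0, M3=1, M4=1 → 1; observed 1. Eliminates M4 stuck-at-0.
Only M3 stuck-at-1 is consistent with every test.

M3 stuck-at-1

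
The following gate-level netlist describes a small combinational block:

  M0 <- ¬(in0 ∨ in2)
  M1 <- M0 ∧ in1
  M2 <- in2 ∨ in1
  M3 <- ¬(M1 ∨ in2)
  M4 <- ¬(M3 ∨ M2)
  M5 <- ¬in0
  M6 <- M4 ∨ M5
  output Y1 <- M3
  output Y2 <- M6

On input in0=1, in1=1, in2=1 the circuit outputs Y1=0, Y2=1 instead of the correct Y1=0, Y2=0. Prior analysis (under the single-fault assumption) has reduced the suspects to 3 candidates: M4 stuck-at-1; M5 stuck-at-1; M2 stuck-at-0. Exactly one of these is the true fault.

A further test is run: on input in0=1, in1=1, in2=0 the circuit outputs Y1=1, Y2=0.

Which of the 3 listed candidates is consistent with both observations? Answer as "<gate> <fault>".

Evaluate each candidate on input in0=1, in1=1, in2=0:
  M4 stuck-at-1: M0=0, M1=0, M2=1, M3=1, M4=1 [stuck-at-1], M5=0, M6=1 → Y1=1, Y2=1 — eliminated
  M5 stuck-at-1: M0=0, M1=0, M2=1, M3=1, M4=0, M5=1 [stuck-at-1], M6=1 → Y1=1, Y2=1 — eliminated
  M2 stuck-at-0: M0=0, M1=0, M2=0 [stuck-at-0], M3=1, M4=0, M5=0, M6=0 → Y1=1, Y2=0 — matches
Only M2 stuck-at-0 reproduces the observed Y1=1, Y2=0.

M2 stuck-at-0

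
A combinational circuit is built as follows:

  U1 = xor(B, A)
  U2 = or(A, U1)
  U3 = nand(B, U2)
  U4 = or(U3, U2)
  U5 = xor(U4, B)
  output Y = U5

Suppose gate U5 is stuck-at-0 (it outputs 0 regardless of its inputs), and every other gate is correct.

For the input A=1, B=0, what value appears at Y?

0

Propagate with U5 forced: U1=1, U2=1, U3=1, U4=1, U5=0 [stuck-at-0].
So Y = 0. (Without the fault it would be 1.)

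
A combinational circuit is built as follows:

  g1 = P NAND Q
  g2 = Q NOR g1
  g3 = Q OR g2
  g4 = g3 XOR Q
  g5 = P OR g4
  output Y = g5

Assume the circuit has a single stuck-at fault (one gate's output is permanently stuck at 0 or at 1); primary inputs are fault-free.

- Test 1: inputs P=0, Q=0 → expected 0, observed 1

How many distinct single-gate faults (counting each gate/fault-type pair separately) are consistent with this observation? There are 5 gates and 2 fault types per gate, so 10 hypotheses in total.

Fault-free: g1=1, g2=0, g3=0, g4=0, g5=0 → 0. Observed 1.
  g1 stuck-at-0: output 1 ✓
  g1 stuck-at-1: output 0 ✗
  g2 stuck-at-0: output 0 ✗
  g2 stuck-at-1: output 1 ✓
  g3 stuck-at-0: output 0 ✗
  g3 stuck-at-1: output 1 ✓
  g4 stuck-at-0: output 0 ✗
  g4 stuck-at-1: output 1 ✓
  g5 stuck-at-0: output 0 ✗
  g5 stuck-at-1: output 1 ✓
Consistent faults: {g1 stuck-at-0, g2 stuck-at-1, g3 stuck-at-1, g4 stuck-at-1, g5 stuck-at-1} — 5 in all.

5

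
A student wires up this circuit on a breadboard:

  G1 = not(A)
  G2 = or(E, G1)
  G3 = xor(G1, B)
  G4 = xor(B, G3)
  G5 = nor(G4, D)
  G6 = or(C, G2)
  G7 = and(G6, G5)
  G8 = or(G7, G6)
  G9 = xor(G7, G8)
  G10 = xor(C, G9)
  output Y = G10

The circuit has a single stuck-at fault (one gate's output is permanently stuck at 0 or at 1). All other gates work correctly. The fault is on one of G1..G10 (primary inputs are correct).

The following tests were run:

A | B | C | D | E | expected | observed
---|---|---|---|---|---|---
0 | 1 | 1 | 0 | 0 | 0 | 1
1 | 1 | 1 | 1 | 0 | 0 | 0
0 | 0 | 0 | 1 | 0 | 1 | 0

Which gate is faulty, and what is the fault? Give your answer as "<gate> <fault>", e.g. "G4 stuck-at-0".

Fault-free values for test 1 (A=0, B=1, C=1, D=0, E=0): G1=1, G2=1, G3=0, G4=1, G5=0, G6=1, G7=0, G8=1, G9=1, G10=0, giving Y=0. Observed 1.
Test 1: faults giving observed 1 are {G1 stuck-at-0, G3 stuck-at-1, G4 stuck-at-0, G5 stuck-at-1, G6 stuck-at-0, G7 stuck-at-1, G8 stuck-at-0, G9 stuck-at-0, G10 stuck-at-1}.
Test 2 (A=1, B=1, C=1, D=1, E=0): fault-free G1=0, G2=0, G3=1, G4=0, G5=0, G6=1, G7=0, G8=1, G9=1, G10=0 → 0; observed 0. Eliminates G5 stuck-at-1, G6 stuck-at-0, G7 stuck-at-1, G8 stuck-at-0, G9 stuck-at-0, G10 stuck-at-1.
Test 3 (A=0, B=0, C=0, D=1, E=0): fault-free G1=1, G2=1, G3=1, G4=1, G5=0, G6=1, G7=0, G8=1, G9=1, G10=1 → 1; observed 0. Eliminates G3 stuck-at-1, G4 stuck-at-0.
Only G1 stuck-at-0 is consistent with every test.

G1 stuck-at-0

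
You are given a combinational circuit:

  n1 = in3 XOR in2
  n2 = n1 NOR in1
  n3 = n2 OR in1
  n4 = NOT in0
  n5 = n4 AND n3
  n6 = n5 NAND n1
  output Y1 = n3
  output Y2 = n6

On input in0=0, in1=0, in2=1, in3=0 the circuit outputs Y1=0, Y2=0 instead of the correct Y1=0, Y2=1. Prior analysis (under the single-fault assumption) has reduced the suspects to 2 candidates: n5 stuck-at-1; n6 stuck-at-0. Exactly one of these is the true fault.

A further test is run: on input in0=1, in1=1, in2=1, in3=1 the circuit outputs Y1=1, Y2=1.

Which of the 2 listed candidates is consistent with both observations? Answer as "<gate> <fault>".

n5 stuck-at-1

Evaluate each candidate on input in0=1, in1=1, in2=1, in3=1:
  n5 stuck-at-1: n1=0, n2=0, n3=1, n4=0, n5=1 [stuck-at-1], n6=1 → Y1=1, Y2=1 — matches
  n6 stuck-at-0: n1=0, n2=0, n3=1, n4=0, n5=0, n6=0 [stuck-at-0] → Y1=1, Y2=0 — eliminated
Only n5 stuck-at-1 reproduces the observed Y1=1, Y2=1.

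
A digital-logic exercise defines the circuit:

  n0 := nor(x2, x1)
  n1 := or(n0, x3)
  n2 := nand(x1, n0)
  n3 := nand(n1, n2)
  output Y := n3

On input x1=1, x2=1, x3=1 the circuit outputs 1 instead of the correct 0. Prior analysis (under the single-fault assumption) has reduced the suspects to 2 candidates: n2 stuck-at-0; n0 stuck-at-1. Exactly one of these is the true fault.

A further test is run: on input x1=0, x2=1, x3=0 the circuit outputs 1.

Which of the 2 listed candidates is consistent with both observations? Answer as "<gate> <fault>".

n2 stuck-at-0

Evaluate each candidate on input x1=0, x2=1, x3=0:
  n2 stuck-at-0: n0=0, n1=0, n2=0 [stuck-at-0], n3=1 → 1 — matches
  n0 stuck-at-1: n0=1 [stuck-at-1], n1=1, n2=1, n3=0 → 0 — eliminated
Only n2 stuck-at-0 reproduces the observed 1.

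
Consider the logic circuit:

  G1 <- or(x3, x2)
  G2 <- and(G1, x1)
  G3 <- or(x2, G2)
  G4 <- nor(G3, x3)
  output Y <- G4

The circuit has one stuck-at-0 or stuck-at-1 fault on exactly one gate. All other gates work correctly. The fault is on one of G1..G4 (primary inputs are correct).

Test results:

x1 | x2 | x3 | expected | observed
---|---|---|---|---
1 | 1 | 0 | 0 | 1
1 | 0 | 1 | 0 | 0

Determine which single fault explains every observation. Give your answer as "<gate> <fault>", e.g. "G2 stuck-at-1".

Fault-free values for test 1 (x1=1, x2=1, x3=0): G1=1, G2=1, G3=1, G4=0, giving Y=0. Observed 1.
Test 1: faults giving observed 1 are {G3 stuck-at-0, G4 stuck-at-1}.
Test 2 (x1=1, x2=0, x3=1): fault-free G1=1, G2=1, G3=1, G4=0 → 0; observed 0. Eliminates G4 stuck-at-1.
Only G3 stuck-at-0 is consistent with every test.

G3 stuck-at-0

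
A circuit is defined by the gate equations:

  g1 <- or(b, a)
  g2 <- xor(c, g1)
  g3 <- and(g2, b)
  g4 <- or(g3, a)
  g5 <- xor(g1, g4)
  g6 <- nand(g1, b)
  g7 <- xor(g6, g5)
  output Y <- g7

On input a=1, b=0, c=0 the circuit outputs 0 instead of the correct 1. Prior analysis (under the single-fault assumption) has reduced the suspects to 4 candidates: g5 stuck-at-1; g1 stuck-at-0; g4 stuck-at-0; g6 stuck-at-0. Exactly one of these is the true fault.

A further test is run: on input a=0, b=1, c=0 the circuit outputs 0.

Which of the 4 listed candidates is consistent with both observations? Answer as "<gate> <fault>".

g6 stuck-at-0

Evaluate each candidate on input a=0, b=1, c=0:
  g5 stuck-at-1: g1=1, g2=1, g3=1, g4=1, g5=1 [stuck-at-1], g6=0, g7=1 → 1 — eliminated
  g1 stuck-at-0: g1=0 [stuck-at-0], g2=0, g3=0, g4=0, g5=0, g6=1, g7=1 → 1 — eliminated
  g4 stuck-at-0: g1=1, g2=1, g3=1, g4=0 [stuck-at-0], g5=1, g6=0, g7=1 → 1 — eliminated
  g6 stuck-at-0: g1=1, g2=1, g3=1, g4=1, g5=0, g6=0 [stuck-at-0], g7=0 → 0 — matches
Only g6 stuck-at-0 reproduces the observed 0.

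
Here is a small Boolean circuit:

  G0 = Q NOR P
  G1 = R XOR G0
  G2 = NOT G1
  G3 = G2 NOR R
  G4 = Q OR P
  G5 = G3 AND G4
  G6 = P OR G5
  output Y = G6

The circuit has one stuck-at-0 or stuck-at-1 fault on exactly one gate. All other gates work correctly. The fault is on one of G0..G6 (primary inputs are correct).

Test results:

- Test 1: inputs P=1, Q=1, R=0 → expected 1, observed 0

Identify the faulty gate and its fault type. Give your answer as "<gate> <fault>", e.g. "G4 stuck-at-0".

G6 stuck-at-0

Fault-free values for test 1 (P=1, Q=1, R=0): G0=0, G1=0, G2=1, G3=0, G4=1, G5=0, G6=1, giving Y=1. Observed 0.
Test 1: faults giving observed 0 are {G6 stuck-at-0}.
Only G6 stuck-at-0 is consistent with every test.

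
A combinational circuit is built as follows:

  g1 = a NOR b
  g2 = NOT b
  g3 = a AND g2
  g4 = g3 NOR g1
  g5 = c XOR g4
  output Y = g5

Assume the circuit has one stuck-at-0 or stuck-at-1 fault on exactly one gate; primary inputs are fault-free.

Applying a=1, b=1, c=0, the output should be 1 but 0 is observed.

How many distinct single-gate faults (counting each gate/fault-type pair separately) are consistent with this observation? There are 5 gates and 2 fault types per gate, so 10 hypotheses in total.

Fault-free: g1=0, g2=0, g3=0, g4=1, g5=1 → 1. Observed 0.
  g1 stuck-at-0: output 1 ✗
  g1 stuck-at-1: output 0 ✓
  g2 stuck-at-0: output 1 ✗
  g2 stuck-at-1: output 0 ✓
  g3 stuck-at-0: output 1 ✗
  g3 stuck-at-1: output 0 ✓
  g4 stuck-at-0: output 0 ✓
  g4 stuck-at-1: output 1 ✗
  g5 stuck-at-0: output 0 ✓
  g5 stuck-at-1: output 1 ✗
Consistent faults: {g1 stuck-at-1, g2 stuck-at-1, g3 stuck-at-1, g4 stuck-at-0, g5 stuck-at-0} — 5 in all.

5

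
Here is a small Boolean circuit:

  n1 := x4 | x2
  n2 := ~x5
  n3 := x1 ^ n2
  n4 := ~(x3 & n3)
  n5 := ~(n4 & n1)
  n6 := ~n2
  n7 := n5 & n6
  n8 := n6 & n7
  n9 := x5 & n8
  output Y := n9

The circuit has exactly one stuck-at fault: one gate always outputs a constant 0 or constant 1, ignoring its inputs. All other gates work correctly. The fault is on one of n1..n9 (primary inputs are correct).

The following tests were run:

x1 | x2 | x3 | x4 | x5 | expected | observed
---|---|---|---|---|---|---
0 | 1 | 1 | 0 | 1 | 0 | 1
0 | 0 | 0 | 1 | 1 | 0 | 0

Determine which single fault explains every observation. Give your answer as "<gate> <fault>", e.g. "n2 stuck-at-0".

Fault-free values for test 1 (x1=0, x2=1, x3=1, x4=0, x5=1): n1=1, n2=0, n3=0, n4=1, n5=0, n6=1, n7=0, n8=0, n9=0, giving Y=0. Observed 1.
Test 1: faults giving observed 1 are {n1 stuck-at-0, n3 stuck-at-1, n4 stuck-at-0, n5 stuck-at-1, n7 stuck-at-1, n8 stuck-at-1, n9 stuck-at-1}.
Test 2 (x1=0, x2=0, x3=0, x4=1, x5=1): fault-free n1=1, n2=0, n3=0, n4=1, n5=0, n6=1, n7=0, n8=0, n9=0 → 0; observed 0. Eliminates n1 stuck-at-0, n4 stuck-at-0, n5 stuck-at-1, n7 stuck-at-1, n8 stuck-at-1, n9 stuck-at-1.
Only n3 stuck-at-1 is consistent with every test.

n3 stuck-at-1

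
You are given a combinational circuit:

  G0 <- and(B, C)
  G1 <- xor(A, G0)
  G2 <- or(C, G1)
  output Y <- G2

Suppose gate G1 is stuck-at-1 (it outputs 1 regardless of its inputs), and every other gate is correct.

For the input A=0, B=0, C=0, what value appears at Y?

Propagate with G1 forced: G0=0, G1=1 [stuck-at-1], G2=1.
So Y = 1. (Without the fault it would be 0.)

1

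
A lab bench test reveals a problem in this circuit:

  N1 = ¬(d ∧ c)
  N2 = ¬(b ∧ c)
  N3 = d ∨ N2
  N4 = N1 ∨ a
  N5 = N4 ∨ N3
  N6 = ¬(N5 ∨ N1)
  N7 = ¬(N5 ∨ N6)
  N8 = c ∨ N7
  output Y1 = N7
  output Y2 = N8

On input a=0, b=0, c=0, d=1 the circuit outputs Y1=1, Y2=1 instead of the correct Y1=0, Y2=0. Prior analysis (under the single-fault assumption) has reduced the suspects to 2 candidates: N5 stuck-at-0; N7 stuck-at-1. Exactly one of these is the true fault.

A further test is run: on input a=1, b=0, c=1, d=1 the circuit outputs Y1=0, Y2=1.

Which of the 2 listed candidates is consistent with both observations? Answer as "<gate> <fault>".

N5 stuck-at-0

Evaluate each candidate on input a=1, b=0, c=1, d=1:
  N5 stuck-at-0: N1=0, N2=1, N3=1, N4=1, N5=0 [stuck-at-0], N6=1, N7=0, N8=1 → Y1=0, Y2=1 — matches
  N7 stuck-at-1: N1=0, N2=1, N3=1, N4=1, N5=1, N6=0, N7=1 [stuck-at-1], N8=1 → Y1=1, Y2=1 — eliminated
Only N5 stuck-at-0 reproduces the observed Y1=0, Y2=1.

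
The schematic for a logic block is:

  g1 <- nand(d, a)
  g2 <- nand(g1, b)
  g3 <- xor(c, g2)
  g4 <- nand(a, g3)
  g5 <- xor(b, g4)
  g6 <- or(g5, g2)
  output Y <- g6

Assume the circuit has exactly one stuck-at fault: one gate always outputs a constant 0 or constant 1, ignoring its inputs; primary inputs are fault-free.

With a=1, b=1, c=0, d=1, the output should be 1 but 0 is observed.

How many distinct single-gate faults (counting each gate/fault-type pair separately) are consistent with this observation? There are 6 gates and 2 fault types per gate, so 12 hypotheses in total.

3

Fault-free: g1=0, g2=1, g3=1, g4=0, g5=1, g6=1 → 1. Observed 0.
  g1 stuck-at-0: output 1 ✗
  g1 stuck-at-1: output 0 ✓
  g2 stuck-at-0: output 0 ✓
  g2 stuck-at-1: output 1 ✗
  g3 stuck-at-0: output 1 ✗
  g3 stuck-at-1: output 1 ✗
  g4 stuck-at-0: output 1 ✗
  g4 stuck-at-1: output 1 ✗
  g5 stuck-at-0: output 1 ✗
  g5 stuck-at-1: output 1 ✗
  g6 stuck-at-0: output 0 ✓
  g6 stuck-at-1: output 1 ✗
Consistent faults: {g1 stuck-at-1, g2 stuck-at-0, g6 stuck-at-0} — 3 in all.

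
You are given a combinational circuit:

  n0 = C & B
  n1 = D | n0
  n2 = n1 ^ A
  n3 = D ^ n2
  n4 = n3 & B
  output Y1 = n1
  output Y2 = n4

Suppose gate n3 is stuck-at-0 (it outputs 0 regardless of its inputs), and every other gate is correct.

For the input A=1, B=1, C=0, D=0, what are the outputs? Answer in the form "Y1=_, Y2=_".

Y1=0, Y2=0

Propagate with n3 forced: n0=0, n1=0, n2=1, n3=0 [stuck-at-0], n4=0.
So the outputs are Y1=0, Y2=0. (Without the fault they would be Y1=0, Y2=1.)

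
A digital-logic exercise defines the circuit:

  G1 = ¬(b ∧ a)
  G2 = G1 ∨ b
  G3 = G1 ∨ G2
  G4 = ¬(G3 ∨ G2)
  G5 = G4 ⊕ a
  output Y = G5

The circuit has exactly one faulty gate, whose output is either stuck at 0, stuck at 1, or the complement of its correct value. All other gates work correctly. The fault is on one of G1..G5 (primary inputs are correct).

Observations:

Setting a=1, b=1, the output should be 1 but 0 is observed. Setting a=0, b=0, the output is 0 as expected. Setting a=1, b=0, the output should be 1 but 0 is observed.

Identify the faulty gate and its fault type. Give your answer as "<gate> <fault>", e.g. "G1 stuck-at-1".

G5 stuck-at-0

Fault-free values for test 1 (a=1, b=1): G1=0, G2=1, G3=1, G4=0, G5=1, giving Y=1. Observed 0.
Test 1: faults giving observed 0 are {G2 stuck-at-0, G2 inverted output, G4 stuck-at-1, G4 inverted output, G5 stuck-at-0, G5 inverted output}.
Test 2 (a=0, b=0): fault-free G1=1, G2=1, G3=1, G4=0, G5=0 → 0; observed 0. Eliminates G4 stuck-at-1, G4 inverted output, G5 inverted output.
Test 3 (a=1, b=0): fault-free G1=1, G2=1, G3=1, G4=0, G5=1 → 1; observed 0. Eliminates G2 stuck-at-0, G2 inverted output.
Only G5 stuck-at-0 is consistent with every test.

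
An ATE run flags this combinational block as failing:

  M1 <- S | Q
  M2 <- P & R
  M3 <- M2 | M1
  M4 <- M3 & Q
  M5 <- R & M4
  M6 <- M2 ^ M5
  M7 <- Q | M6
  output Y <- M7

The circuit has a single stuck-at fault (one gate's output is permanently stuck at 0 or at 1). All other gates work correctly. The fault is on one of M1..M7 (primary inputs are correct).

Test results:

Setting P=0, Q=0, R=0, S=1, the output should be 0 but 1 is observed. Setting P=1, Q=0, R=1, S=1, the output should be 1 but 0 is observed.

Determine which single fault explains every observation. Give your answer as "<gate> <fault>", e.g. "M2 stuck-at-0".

M5 stuck-at-1

Fault-free values for test 1 (P=0, Q=0, R=0, S=1): M1=1, M2=0, M3=1, M4=0, M5=0, M6=0, M7=0, giving Y=0. Observed 1.
Test 1: faults giving observed 1 are {M2 stuck-at-1, M5 stuck-at-1, M6 stuck-at-1, M7 stuck-at-1}.
Test 2 (P=1, Q=0, R=1, S=1): fault-free M1=1, M2=1, M3=1, M4=0, M5=0, M6=1, M7=1 → 1; observed 0. Eliminates M2 stuck-at-1, M6 stuck-at-1, M7 stuck-at-1.
Only M5 stuck-at-1 is consistent with every test.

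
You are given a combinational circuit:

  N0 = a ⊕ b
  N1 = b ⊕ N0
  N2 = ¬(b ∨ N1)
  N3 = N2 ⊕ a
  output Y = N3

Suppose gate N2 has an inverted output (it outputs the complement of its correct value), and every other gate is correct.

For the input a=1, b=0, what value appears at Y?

0

Propagate with N2 forced: N0=1, N1=1, N2=1 [inverted output], N3=0.
So Y = 0. (Without the fault it would be 1.)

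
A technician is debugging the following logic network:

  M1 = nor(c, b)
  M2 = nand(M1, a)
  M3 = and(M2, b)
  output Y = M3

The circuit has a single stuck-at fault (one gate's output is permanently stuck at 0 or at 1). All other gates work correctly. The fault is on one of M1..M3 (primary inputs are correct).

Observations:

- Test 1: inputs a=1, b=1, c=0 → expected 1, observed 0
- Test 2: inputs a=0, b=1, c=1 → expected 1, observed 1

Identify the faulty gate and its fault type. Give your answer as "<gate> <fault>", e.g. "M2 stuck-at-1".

M1 stuck-at-1

Fault-free values for test 1 (a=1, b=1, c=0): M1=0, M2=1, M3=1, giving Y=1. Observed 0.
Test 1: faults giving observed 0 are {M1 stuck-at-1, M2 stuck-at-0, M3 stuck-at-0}.
Test 2 (a=0, b=1, c=1): fault-free M1=0, M2=1, M3=1 → 1; observed 1. Eliminates M2 stuck-at-0, M3 stuck-at-0.
Only M1 stuck-at-1 is consistent with every test.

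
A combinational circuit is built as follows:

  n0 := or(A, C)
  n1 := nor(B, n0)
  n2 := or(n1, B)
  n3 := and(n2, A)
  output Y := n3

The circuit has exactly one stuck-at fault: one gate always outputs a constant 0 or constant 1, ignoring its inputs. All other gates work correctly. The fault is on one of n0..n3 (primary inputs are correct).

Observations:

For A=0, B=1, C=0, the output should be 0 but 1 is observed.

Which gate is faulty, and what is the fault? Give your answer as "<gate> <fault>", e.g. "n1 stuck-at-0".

Fault-free values for test 1 (A=0, B=1, C=0): n0=0, n1=0, n2=1, n3=0, giving Y=0. Observed 1.
Test 1: faults giving observed 1 are {n3 stuck-at-1}.
Only n3 stuck-at-1 is consistent with every test.

n3 stuck-at-1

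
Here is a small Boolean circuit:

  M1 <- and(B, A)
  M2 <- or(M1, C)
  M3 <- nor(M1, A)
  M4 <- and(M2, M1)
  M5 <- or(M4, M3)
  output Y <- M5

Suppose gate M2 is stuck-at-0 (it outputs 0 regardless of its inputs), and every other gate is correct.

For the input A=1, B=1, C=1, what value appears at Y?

0

Propagate with M2 forced: M1=1, M2=0 [stuck-at-0], M3=0, M4=0, M5=0.
So Y = 0. (Without the fault it would be 1.)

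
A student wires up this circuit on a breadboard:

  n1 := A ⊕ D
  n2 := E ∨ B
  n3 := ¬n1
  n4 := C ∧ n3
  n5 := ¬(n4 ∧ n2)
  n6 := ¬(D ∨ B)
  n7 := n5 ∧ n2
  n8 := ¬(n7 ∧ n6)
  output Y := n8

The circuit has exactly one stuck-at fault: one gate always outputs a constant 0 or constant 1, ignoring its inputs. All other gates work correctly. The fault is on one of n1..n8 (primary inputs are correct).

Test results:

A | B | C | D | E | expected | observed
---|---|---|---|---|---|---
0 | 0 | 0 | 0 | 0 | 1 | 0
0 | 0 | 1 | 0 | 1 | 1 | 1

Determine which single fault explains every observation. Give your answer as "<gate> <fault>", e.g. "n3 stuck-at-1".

Fault-free values for test 1 (A=0, B=0, C=0, D=0, E=0): n1=0, n2=0, n3=1, n4=0, n5=1, n6=1, n7=0, n8=1, giving Y=1. Observed 0.
Test 1: faults giving observed 0 are {n2 stuck-at-1, n7 stuck-at-1, n8 stuck-at-0}.
Test 2 (A=0, B=0, C=1, D=0, E=1): fault-free n1=0, n2=1, n3=1, n4=1, n5=0, n6=1, n7=0, n8=1 → 1; observed 1. Eliminates n7 stuck-at-1, n8 stuck-at-0.
Only n2 stuck-at-1 is consistent with every test.

n2 stuck-at-1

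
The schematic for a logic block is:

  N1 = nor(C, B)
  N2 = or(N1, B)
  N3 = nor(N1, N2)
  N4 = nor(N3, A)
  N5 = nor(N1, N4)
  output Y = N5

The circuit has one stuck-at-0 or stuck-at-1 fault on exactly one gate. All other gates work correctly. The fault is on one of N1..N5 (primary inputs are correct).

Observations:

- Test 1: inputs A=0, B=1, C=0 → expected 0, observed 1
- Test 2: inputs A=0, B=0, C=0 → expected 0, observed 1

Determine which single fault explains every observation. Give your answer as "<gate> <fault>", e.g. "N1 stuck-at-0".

Fault-free values for test 1 (A=0, B=1, C=0): N1=0, N2=1, N3=0, N4=1, N5=0, giving Y=0. Observed 1.
Test 1: faults giving observed 1 are {N2 stuck-at-0, N3 stuck-at-1, N4 stuck-at-0, N5 stuck-at-1}.
Test 2 (A=0, B=0, C=0): fault-free N1=1, N2=1, N3=0, N4=1, N5=0 → 0; observed 1. Eliminates N2 stuck-at-0, N3 stuck-at-1, N4 stuck-at-0.
Only N5 stuck-at-1 is consistent with every test.

N5 stuck-at-1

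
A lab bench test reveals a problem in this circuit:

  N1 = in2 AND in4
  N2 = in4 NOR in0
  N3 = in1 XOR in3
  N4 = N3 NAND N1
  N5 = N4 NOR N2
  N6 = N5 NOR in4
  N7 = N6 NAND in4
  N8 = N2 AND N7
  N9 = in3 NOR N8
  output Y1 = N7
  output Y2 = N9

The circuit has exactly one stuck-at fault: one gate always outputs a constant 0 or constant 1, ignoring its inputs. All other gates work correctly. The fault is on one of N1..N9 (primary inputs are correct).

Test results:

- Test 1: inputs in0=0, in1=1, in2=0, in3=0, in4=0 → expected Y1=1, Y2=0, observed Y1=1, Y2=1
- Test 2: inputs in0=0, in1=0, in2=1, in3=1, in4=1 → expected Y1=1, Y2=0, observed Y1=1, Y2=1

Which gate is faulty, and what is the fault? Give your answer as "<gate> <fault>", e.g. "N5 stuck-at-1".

Fault-free values for test 1 (in0=0, in1=1, in2=0, in3=0, in4=0): N1=0, N2=1, N3=1, N4=1, N5=0, N6=1, N7=1, N8=1, N9=0, giving Y1=1, Y2=0. Observed Y1=1, Y2=1.
Test 1: faults giving observed Y1=1, Y2=1 are {N2 stuck-at-0, N8 stuck-at-0, N9 stuck-at-1}.
Test 2 (in0=0, in1=0, in2=1, in3=1, in4=1): fault-free N1=1, N2=0, N3=1, N4=0, N5=1, N6=0, N7=1, N8=0, N9=0 → Y1=1, Y2=0; observed Y1=1, Y2=1. Eliminates N2 stuck-at-0, N8 stuck-at-0.
Only N9 stuck-at-1 is consistent with every test.

N9 stuck-at-1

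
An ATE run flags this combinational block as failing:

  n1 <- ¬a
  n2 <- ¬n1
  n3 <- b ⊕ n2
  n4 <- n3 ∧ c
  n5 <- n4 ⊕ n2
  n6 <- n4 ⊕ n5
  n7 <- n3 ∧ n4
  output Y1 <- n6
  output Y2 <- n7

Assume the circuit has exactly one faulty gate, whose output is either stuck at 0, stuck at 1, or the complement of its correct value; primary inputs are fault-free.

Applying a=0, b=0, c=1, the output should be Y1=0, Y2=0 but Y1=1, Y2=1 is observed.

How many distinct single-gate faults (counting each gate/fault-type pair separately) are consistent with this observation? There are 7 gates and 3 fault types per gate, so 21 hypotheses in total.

Fault-free: n1=1, n2=0, n3=0, n4=0, n5=0, n6=0, n7=0 → Y1=0, Y2=0. Observed Y1=1, Y2=1.
  n1: stuck-at-0, inverted output ✓; others ✗
  n2: stuck-at-1, inverted output ✓; others ✗
  n3: none of the 3 fault types match ✗
  n4: none of the 3 fault types match ✗
  n5: none of the 3 fault types match ✗
  n6: none of the 3 fault types match ✗
  n7: none of the 3 fault types match ✗
Consistent faults: {n1 stuck-at-0, n1 inverted output, n2 stuck-at-1, n2 inverted output} — 4 in all.

4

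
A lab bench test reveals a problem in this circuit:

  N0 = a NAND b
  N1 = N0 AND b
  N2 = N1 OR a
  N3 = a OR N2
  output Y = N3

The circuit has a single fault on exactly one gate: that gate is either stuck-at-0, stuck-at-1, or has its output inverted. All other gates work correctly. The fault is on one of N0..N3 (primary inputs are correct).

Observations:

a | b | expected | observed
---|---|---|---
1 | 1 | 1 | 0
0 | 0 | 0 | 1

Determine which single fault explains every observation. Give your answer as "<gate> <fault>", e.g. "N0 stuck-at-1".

Fault-free values for test 1 (a=1, b=1): N0=0, N1=0, N2=1, N3=1, giving Y=1. Observed 0.
Test 1: faults giving observed 0 are {N3 stuck-at-0, N3 inverted output}.
Test 2 (a=0, b=0): fault-free N0=1, N1=0, N2=0, N3=0 → 0; observed 1. Eliminates N3 stuck-at-0.
Only N3 inverted output is consistent with every test.

N3 inverted output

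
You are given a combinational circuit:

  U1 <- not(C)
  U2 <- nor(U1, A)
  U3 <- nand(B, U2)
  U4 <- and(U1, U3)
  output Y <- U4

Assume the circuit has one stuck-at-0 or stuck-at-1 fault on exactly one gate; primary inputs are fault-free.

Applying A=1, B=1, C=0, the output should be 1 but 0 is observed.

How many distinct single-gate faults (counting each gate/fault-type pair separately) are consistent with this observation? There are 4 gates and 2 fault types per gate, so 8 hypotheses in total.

4

Fault-free: U1=1, U2=0, U3=1, U4=1 → 1. Observed 0.
  U1 stuck-at-0: output 0 ✓
  U1 stuck-at-1: output 1 ✗
  U2 stuck-at-0: output 1 ✗
  U2 stuck-at-1: output 0 ✓
  U3 stuck-at-0: output 0 ✓
  U3 stuck-at-1: output 1 ✗
  U4 stuck-at-0: output 0 ✓
  U4 stuck-at-1: output 1 ✗
Consistent faults: {U1 stuck-at-0, U2 stuck-at-1, U3 stuck-at-0, U4 stuck-at-0} — 4 in all.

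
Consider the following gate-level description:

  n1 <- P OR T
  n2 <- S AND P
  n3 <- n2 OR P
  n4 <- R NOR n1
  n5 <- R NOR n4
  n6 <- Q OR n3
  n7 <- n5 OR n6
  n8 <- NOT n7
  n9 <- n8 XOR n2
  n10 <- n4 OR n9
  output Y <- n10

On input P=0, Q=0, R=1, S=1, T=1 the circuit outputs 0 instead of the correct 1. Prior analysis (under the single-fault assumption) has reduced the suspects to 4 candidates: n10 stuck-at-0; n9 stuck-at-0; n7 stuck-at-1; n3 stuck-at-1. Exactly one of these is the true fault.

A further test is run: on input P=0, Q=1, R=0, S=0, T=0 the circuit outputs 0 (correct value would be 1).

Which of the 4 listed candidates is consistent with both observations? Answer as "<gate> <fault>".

Evaluate each candidate on input P=0, Q=1, R=0, S=0, T=0:
  n10 stuck-at-0: n1=0, n2=0, n3=0, n4=1, n5=0, n6=1, n7=1, n8=0, n9=0, n10=0 [stuck-at-0] → 0 — matches
  n9 stuck-at-0: n1=0, n2=0, n3=0, n4=1, n5=0, n6=1, n7=1, n8=0, n9=0 [stuck-at-0], n10=1 → 1 — eliminated
  n7 stuck-at-1: n1=0, n2=0, n3=0, n4=1, n5=0, n6=1, n7=1 [stuck-at-1], n8=0, n9=0, n10=1 → 1 — eliminated
  n3 stuck-at-1: n1=0, n2=0, n3=1 [stuck-at-1], n4=1, n5=0, n6=1, n7=1, n8=0, n9=0, n10=1 → 1 — eliminated
Only n10 stuck-at-0 reproduces the observed 0.

n10 stuck-at-0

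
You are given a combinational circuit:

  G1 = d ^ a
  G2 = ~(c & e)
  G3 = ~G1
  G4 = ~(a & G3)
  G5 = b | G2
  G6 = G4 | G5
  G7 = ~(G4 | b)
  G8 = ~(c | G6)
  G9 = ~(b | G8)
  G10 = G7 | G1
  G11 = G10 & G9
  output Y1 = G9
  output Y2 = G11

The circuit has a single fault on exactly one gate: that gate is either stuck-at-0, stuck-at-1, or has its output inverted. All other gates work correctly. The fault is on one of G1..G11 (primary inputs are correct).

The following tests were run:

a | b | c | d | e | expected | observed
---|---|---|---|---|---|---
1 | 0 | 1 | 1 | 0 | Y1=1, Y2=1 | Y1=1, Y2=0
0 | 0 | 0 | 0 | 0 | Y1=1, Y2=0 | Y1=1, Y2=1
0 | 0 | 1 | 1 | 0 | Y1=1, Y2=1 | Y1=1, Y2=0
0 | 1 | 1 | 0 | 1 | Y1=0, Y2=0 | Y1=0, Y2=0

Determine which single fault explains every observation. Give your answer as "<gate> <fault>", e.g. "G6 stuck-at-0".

Fault-free values for test 1 (a=1, b=0, c=1, d=1, e=0): G1=0, G2=1, G3=1, G4=0, G5=1, G6=1, G7=1, G8=0, G9=1, G10=1, G11=1, giving Y1=1, Y2=1. Observed Y1=1, Y2=0.
Test 1: faults giving observed Y1=1, Y2=0 are {G3 stuck-at-0, G3 inverted output, G4 stuck-at-1, G4 inverted output, G7 stuck-at-0, G7 inverted output, G10 stuck-at-0, G10 inverted output, G11 stuck-at-0, G11 inverted output}.
Test 2 (a=0, b=0, c=0, d=0, e=0): fault-free G1=0, G2=1, G3=1, G4=1, G5=1, G6=1, G7=0, G8=0, G9=1, G10=0, G11=0 → Y1=1, Y2=0; observed Y1=1, Y2=1. Eliminates G3 stuck-at-0, G3 inverted output, G4 stuck-at-1, G7 stuck-at-0, G10 stuck-at-0, G11 stuck-at-0.
Test 3 (a=0, b=0, c=1, d=1, e=0): fault-free G1=1, G2=1, G3=0, G4=1, G5=1, G6=1, G7=0, G8=0, G9=1, G10=1, G11=1 → Y1=1, Y2=1; observed Y1=1, Y2=0. Eliminates G4 inverted output, G7 inverted output.
Test 4 (a=0, b=1, c=1, d=0, e=1): fault-free G1=0, G2=0, G3=1, G4=1, G5=1, G6=1, G7=0, G8=0, G9=0, G10=0, G11=0 → Y1=0, Y2=0; observed Y1=0, Y2=0. Eliminates G11 inverted output.
Only G10 inverted output is consistent with every test.

G10 inverted output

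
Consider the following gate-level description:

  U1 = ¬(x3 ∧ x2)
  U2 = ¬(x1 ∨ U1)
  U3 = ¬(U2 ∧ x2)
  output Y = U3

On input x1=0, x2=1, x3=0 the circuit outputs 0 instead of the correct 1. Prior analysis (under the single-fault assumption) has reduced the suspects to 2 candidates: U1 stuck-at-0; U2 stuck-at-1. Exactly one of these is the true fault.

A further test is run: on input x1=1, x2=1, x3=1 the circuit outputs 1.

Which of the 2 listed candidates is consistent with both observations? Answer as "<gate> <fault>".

U1 stuck-at-0

Evaluate each candidate on input x1=1, x2=1, x3=1:
  U1 stuck-at-0: U1=0 [stuck-at-0], U2=0, U3=1 → 1 — matches
  U2 stuck-at-1: U1=0, U2=1 [stuck-at-1], U3=0 → 0 — eliminated
Only U1 stuck-at-0 reproduces the observed 1.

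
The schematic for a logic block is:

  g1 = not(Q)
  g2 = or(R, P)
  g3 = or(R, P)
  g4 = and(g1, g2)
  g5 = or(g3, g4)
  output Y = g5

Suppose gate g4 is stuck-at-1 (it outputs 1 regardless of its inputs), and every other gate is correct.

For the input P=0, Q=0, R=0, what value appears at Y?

Propagate with g4 forced: g1=1, g2=0, g3=0, g4=1 [stuck-at-1], g5=1.
So Y = 1. (Without the fault it would be 0.)

1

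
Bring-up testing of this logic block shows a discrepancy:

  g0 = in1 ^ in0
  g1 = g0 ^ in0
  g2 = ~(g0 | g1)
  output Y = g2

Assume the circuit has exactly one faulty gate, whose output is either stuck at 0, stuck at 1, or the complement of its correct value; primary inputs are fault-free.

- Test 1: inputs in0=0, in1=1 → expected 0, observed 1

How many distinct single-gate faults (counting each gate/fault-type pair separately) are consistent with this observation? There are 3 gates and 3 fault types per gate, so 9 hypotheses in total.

Fault-free: g0=1, g1=1, g2=0 → 0. Observed 1.
  g0 stuck-at-0: output 1 ✓
  g0 stuck-at-1: output 0 ✗
  g0 inverted output: output 1 ✓
  g1 stuck-at-0: output 0 ✗
  g1 stuck-at-1: output 0 ✗
  g1 inverted output: output 0 ✗
  g2 stuck-at-0: output 0 ✗
  g2 stuck-at-1: output 1 ✓
  g2 inverted output: output 1 ✓
Consistent faults: {g0 stuck-at-0, g0 inverted output, g2 stuck-at-1, g2 inverted output} — 4 in all.

4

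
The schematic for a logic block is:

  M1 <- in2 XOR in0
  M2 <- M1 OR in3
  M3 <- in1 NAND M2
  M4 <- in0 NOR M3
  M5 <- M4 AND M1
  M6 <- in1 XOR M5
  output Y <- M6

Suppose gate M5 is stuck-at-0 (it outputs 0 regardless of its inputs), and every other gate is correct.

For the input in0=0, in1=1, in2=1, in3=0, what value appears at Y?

1

Propagate with M5 forced: M1=1, M2=1, M3=0, M4=1, M5=0 [stuck-at-0], M6=1.
So Y = 1. (Without the fault it would be 0.)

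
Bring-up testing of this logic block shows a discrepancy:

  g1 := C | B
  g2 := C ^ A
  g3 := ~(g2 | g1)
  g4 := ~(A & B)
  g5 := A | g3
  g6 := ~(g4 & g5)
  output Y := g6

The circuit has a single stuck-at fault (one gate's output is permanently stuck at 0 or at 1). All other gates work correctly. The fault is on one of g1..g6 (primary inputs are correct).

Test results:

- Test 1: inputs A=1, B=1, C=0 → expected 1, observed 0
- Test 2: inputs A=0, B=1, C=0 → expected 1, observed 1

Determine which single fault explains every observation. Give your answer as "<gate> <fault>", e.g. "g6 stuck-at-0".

g4 stuck-at-1

Fault-free values for test 1 (A=1, B=1, C=0): g1=1, g2=1, g3=0, g4=0, g5=1, g6=1, giving Y=1. Observed 0.
Test 1: faults giving observed 0 are {g4 stuck-at-1, g6 stuck-at-0}.
Test 2 (A=0, B=1, C=0): fault-free g1=1, g2=0, g3=0, g4=1, g5=0, g6=1 → 1; observed 1. Eliminates g6 stuck-at-0.
Only g4 stuck-at-1 is consistent with every test.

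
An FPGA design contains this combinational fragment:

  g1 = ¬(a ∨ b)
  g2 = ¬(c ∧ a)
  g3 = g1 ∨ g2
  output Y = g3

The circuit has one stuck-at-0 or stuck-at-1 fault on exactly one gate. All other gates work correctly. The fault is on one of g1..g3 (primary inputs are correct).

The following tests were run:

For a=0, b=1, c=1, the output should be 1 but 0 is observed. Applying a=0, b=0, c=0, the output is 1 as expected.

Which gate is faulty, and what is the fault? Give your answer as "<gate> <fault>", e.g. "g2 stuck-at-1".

g2 stuck-at-0

Fault-free values for test 1 (a=0, b=1, c=1): g1=0, g2=1, g3=1, giving Y=1. Observed 0.
Test 1: faults giving observed 0 are {g2 stuck-at-0, g3 stuck-at-0}.
Test 2 (a=0, b=0, c=0): fault-free g1=1, g2=1, g3=1 → 1; observed 1. Eliminates g3 stuck-at-0.
Only g2 stuck-at-0 is consistent with every test.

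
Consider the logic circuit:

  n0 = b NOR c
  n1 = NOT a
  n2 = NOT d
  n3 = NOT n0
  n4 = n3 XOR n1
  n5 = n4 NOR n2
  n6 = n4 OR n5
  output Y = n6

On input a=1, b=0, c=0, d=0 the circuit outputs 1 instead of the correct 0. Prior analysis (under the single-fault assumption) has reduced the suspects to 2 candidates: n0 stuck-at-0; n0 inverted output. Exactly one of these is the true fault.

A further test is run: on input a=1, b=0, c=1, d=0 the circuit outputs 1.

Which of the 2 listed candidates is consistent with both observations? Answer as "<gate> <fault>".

n0 stuck-at-0

Evaluate each candidate on input a=1, b=0, c=1, d=0:
  n0 stuck-at-0: n0=0 [stuck-at-0], n1=0, n2=1, n3=1, n4=1, n5=0, n6=1 → 1 — matches
  n0 inverted output: n0=1 [inverted output], n1=0, n2=1, n3=0, n4=0, n5=0, n6=0 → 0 — eliminated
Only n0 stuck-at-0 reproduces the observed 1.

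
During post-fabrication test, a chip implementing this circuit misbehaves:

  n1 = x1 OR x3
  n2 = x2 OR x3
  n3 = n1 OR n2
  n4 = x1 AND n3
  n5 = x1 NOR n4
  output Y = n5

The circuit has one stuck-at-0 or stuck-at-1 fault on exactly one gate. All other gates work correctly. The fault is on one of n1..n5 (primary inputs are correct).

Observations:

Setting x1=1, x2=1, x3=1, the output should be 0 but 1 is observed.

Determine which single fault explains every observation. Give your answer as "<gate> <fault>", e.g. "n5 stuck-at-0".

n5 stuck-at-1

Fault-free values for test 1 (x1=1, x2=1, x3=1): n1=1, n2=1, n3=1, n4=1, n5=0, giving Y=0. Observed 1.
Test 1: faults giving observed 1 are {n5 stuck-at-1}.
Only n5 stuck-at-1 is consistent with every test.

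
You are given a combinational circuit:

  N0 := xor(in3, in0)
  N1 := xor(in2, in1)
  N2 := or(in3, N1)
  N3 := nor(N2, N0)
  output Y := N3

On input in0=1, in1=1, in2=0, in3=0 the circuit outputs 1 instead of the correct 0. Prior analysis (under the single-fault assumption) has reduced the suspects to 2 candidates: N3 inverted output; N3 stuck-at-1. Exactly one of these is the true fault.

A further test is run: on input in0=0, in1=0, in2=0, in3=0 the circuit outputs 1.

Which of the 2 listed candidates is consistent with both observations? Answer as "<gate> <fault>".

Evaluate each candidate on input in0=0, in1=0, in2=0, in3=0:
  N3 inverted output: N0=0, N1=0, N2=0, N3=0 [inverted output] → 0 — eliminated
  N3 stuck-at-1: N0=0, N1=0, N2=0, N3=1 [stuck-at-1] → 1 — matches
Only N3 stuck-at-1 reproduces the observed 1.

N3 stuck-at-1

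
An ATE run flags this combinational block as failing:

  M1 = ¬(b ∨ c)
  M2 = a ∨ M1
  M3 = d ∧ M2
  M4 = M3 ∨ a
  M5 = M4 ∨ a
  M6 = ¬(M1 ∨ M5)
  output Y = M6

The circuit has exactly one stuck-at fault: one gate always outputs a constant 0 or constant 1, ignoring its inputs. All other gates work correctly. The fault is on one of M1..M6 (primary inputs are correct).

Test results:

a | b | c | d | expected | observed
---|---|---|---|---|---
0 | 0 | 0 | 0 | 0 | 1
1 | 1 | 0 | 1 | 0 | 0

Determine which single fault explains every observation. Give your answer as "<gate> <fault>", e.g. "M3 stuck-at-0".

M1 stuck-at-0

Fault-free values for test 1 (a=0, b=0, c=0, d=0): M1=1, M2=1, M3=0, M4=0, M5=0, M6=0, giving Y=0. Observed 1.
Test 1: faults giving observed 1 are {M1 stuck-at-0, M6 stuck-at-1}.
Test 2 (a=1, b=1, c=0, d=1): fault-free M1=0, M2=1, M3=1, M4=1, M5=1, M6=0 → 0; observed 0. Eliminates M6 stuck-at-1.
Only M1 stuck-at-0 is consistent with every test.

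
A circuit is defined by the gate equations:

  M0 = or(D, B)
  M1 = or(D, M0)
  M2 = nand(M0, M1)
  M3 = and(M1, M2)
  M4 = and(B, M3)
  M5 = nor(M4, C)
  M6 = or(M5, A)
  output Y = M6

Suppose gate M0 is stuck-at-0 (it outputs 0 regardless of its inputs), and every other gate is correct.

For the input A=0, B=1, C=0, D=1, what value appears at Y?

0

Propagate with M0 forced: M0=0 [stuck-at-0], M1=1, M2=1, M3=1, M4=1, M5=0, M6=0.
So Y = 0. (Without the fault it would be 1.)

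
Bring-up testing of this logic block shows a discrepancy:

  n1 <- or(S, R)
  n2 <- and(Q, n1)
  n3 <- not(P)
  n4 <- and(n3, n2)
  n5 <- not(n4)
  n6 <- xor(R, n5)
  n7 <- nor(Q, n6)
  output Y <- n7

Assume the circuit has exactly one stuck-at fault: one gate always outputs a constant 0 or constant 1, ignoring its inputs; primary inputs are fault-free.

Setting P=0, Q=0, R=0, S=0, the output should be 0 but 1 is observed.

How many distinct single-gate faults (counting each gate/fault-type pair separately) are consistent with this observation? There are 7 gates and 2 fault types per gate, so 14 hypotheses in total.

5

Fault-free: n1=0, n2=0, n3=1, n4=0, n5=1, n6=1, n7=0 → 0. Observed 1.
  n1 stuck-at-0: output 0 ✗
  n1 stuck-at-1: output 0 ✗
  n2 stuck-at-0: output 0 ✗
  n2 stuck-at-1: output 1 ✓
  n3 stuck-at-0: output 0 ✗
  n3 stuck-at-1: output 0 ✗
  n4 stuck-at-0: output 0 ✗
  n4 stuck-at-1: output 1 ✓
  n5 stuck-at-0: output 1 ✓
  n5 stuck-at-1: output 0 ✗
  n6 stuck-at-0: output 1 ✓
  n6 stuck-at-1: output 0 ✗
  n7 stuck-at-0: output 0 ✗
  n7 stuck-at-1: output 1 ✓
Consistent faults: {n2 stuck-at-1, n4 stuck-at-1, n5 stuck-at-0, n6 stuck-at-0, n7 stuck-at-1} — 5 in all.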